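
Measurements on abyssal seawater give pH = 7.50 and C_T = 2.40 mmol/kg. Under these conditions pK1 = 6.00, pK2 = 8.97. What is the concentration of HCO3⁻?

α₁ = 1 / (1 + [H⁺]/K1 + K2/[H⁺]) = 1 / (1 + 10^-1.50 + 10^-1.47)
   = 1 / (1 + 0.031623 + 0.033884) = 1/1.0655 = 0.9385
[HCO3⁻] = α₁ × DIC = 0.9385 × 2.40 = 2.25 mmol/kg

[HCO3⁻] = 2.25 mmol/kg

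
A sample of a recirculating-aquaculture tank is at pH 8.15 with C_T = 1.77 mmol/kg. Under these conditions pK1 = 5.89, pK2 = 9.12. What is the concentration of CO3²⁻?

α₂ = 1 / (1 + [H⁺]/K2 + [H⁺]²/(K1K2)) = 1 / (1 + 10^+0.97 + 10^-1.29)
   = 1 / (1 + 9.3325 + 0.051286) = 1/10.384 = 0.09630
[CO3²⁻] = α₂ × DIC = 0.09630 × 1.77 = 0.170 mmol/kg

[CO3²⁻] = 0.170 mmol/kg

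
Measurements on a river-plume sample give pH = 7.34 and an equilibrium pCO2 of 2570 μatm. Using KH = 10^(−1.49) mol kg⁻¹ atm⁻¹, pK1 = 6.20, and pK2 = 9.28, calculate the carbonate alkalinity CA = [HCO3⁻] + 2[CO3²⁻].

CA = 1.17 mmol/kg

[CO2*] = KH · pCO2 = 10^(−1.49) × 2570×10^-6 = 8.316×10^-5 mol/kg
α₀ = 1/(1 + K1/[H⁺] + K1K2/[H⁺]²) = 1/(1 + 10^+1.14 + 10^-0.80) = 0.06683
DIC = [CO2*]/α₀ = 8.316×10^-5 / 0.06683 = 1.244 mmol/kg
CA = (α₁ + 2α₂)·DIC = (0.9226 + 2×0.01059) × 1.244 = 1.17 mmol/kg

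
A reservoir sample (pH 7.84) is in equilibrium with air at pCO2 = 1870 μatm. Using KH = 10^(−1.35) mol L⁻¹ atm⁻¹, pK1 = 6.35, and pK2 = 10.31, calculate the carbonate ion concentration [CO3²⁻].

[CO2*] = KH · pCO2 = 10^(−1.35) × 1870×10^-6 = 8.353×10^-5 mol/L
α₀ = 1/(1 + K1/[H⁺] + K1K2/[H⁺]²) = 1/(1 + 10^+1.49 + 10^-0.98) = 0.03124
DIC = [CO2*]/α₀ = 8.353×10^-5 / 0.03124 = 2.674 mmol/L
[CO3²⁻] = α₂·DIC; α₂ = 0.003271, so [CO3²⁻] = 0.003271 × 2.674 = 0.00875 mmol/L = 8.75 μmol/L

[CO3²⁻] = 8.75 μmol/L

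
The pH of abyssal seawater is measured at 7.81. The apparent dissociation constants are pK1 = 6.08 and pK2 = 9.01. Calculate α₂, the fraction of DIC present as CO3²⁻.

α₂ = 0.0583

α₂ = 1 / (1 + [H⁺]/K2 + [H⁺]²/(K1K2)) = 1 / (1 + 10^+1.20 + 10^-0.53)
   = 1 / (1 + 15.849 + 0.29512) = 1/17.144 = 0.05833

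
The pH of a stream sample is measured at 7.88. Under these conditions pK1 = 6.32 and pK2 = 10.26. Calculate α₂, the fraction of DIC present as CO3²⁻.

α₂ = 0.00404

α₂ = 1 / (1 + [H⁺]/K2 + [H⁺]²/(K1K2)) = 1 / (1 + 10^+2.38 + 10^+0.82)
   = 1 / (1 + 239.88 + 6.6069) = 1/247.49 = 0.004041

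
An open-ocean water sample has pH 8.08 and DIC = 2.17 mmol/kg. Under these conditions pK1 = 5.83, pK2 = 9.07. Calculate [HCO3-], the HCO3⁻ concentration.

[HCO3⁻] = 1.96 mmol/kg

α₁ = 1 / (1 + [H⁺]/K1 + K2/[H⁺]) = 1 / (1 + 10^-2.25 + 10^-0.99)
   = 1 / (1 + 0.0056234 + 0.10233) = 1/1.1080 = 0.9026
[HCO3⁻] = α₁ × DIC = 0.9026 × 2.17 = 1.96 mmol/kg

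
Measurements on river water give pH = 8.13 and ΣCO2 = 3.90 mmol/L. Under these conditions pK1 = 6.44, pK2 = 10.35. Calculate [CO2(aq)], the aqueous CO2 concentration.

[CO2*] = 0.0776 mmol/L

α₀ = 1 / (1 + K1/[H⁺] + K1K2/[H⁺]²) = 1 / (1 + 10^+1.69 + 10^-0.53)
   = 1 / (1 + 48.978 + 0.29512) = 1/50.273 = 0.01989
[CO2*] = α₀ × DIC = 0.01989 × 3.90 = 0.0776 mmol/L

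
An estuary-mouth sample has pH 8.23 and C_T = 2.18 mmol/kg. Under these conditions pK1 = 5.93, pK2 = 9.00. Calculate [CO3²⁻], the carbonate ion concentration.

[CO3²⁻] = 0.315 mmol/kg

α₂ = 1 / (1 + [H⁺]/K2 + [H⁺]²/(K1K2)) = 1 / (1 + 10^+0.77 + 10^-1.53)
   = 1 / (1 + 5.8884 + 0.029512) = 1/6.9179 = 0.1446
[CO3²⁻] = α₂ × DIC = 0.1446 × 2.18 = 0.315 mmol/kg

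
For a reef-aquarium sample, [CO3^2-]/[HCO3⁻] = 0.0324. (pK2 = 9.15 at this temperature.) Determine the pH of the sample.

pH = 7.66

From K2 = [H⁺][CO3^2-]/[HCO3⁻]:  pH = pK2 + log₁₀([CO3^2-]/[HCO3⁻])
log₁₀(0.0324) = -1.489
pH = 9.15 + (-1.489) = 7.66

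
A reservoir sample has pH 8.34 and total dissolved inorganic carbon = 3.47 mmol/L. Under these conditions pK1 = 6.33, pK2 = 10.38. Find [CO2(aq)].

α₀ = 1 / (1 + K1/[H⁺] + K1K2/[H⁺]²) = 1 / (1 + 10^+2.01 + 10^-0.03)
   = 1 / (1 + 102.33 + 0.93325) = 1/104.26 = 0.009591
[CO2*] = α₀ × DIC = 0.009591 × 3.47 = 0.0333 mmol/L

[CO2*] = 0.0333 mmol/L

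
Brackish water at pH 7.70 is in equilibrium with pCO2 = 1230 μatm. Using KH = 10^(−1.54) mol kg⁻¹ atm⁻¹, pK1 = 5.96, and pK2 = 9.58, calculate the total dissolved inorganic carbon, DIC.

DIC = 2.01 mmol/kg

[CO2*] = KH · pCO2 = 10^(−1.54) × 1230×10^-6 = 3.547×10^-5 mol/kg
α₀ = 1/(1 + K1/[H⁺] + K1K2/[H⁺]²) = 1/(1 + 10^+1.74 + 10^-0.14) = 0.01764
DIC = [CO2*]/α₀ = 3.547×10^-5 / 0.01764 = 2.01 mmol/kg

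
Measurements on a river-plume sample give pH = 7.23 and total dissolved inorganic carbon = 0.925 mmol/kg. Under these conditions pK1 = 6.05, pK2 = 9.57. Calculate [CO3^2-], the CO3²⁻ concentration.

[CO3²⁻] = 3.95 μmol/kg

α₂ = 1 / (1 + [H⁺]/K2 + [H⁺]²/(K1K2)) = 1 / (1 + 10^+2.34 + 10^+1.16)
   = 1 / (1 + 218.78 + 14.454) = 1/234.23 = 0.004269
[CO3²⁻] = α₂ × DIC = 0.004269 × 0.925 = 0.00395 mmol/kg = 3.95 μmol/kg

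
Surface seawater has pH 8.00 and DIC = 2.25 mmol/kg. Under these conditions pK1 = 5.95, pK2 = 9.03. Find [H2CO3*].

[CO2*] = 18.2 μmol/kg

α₀ = 1 / (1 + K1/[H⁺] + K1K2/[H⁺]²) = 1 / (1 + 10^+2.05 + 10^+1.02)
   = 1 / (1 + 112.20 + 10.471) = 1/123.67 = 0.008086
[CO2*] = α₀ × DIC = 0.008086 × 2.25 = 0.0182 mmol/kg = 18.2 μmol/kg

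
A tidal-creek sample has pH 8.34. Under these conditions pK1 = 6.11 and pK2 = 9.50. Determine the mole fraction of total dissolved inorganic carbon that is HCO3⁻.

α₁ = 0.930

α₁ = 1 / (1 + [H⁺]/K1 + K2/[H⁺]) = 1 / (1 + 10^-2.23 + 10^-1.16)
   = 1 / (1 + 0.0058884 + 0.069183) = 1/1.0751 = 0.9302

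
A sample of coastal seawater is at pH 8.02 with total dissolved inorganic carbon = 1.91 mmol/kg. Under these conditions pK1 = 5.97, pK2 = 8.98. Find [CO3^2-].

α₂ = 1 / (1 + [H⁺]/K2 + [H⁺]²/(K1K2)) = 1 / (1 + 10^+0.96 + 10^-1.09)
   = 1 / (1 + 9.1201 + 0.081283) = 1/10.201 = 0.09803
[CO3²⁻] = α₂ × DIC = 0.09803 × 1.91 = 0.187 mmol/kg

[CO3²⁻] = 0.187 mmol/kg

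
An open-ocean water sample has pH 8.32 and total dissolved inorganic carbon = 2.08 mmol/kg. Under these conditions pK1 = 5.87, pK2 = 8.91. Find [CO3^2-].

α₂ = 1 / (1 + [H⁺]/K2 + [H⁺]²/(K1K2)) = 1 / (1 + 10^+0.59 + 10^-1.86)
   = 1 / (1 + 3.8905 + 0.013804) = 1/4.9043 = 0.2039
[CO3²⁻] = α₂ × DIC = 0.2039 × 2.08 = 0.424 mmol/kg

[CO3²⁻] = 0.424 mmol/kg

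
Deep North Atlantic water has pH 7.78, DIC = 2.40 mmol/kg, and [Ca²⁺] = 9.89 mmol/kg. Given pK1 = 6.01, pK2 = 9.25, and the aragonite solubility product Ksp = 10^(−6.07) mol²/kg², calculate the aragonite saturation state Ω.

α₂ = 1 / (1 + [H⁺]/K2 + [H⁺]²/(K1K2)) = 1 / (1 + 10^+1.47 + 10^-0.30)
   = 1 / (1 + 29.512 + 0.50119) = 1/31.013 = 0.03224
[CO3²⁻] = α₂ × DIC = 0.03224 × 2.40 = 0.07739 mmol/kg
Ksp = 10^(−6.07) = 8.511×10^-7
Ω = [Ca²⁺][CO3²⁻]/Ksp = (9.89×10^-3)(7.739×10^-5) / 8.511×10^-7 = 0.899

Ω = 0.899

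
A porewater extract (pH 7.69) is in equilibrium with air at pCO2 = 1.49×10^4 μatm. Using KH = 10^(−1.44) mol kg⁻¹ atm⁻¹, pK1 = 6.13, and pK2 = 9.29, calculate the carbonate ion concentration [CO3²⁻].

[CO3²⁻] = 0.493 mmol/kg

[CO2*] = KH · pCO2 = 10^(−1.44) × 1.49×10^4×10^-6 = 5.410×10^-4 mol/kg
α₀ = 1/(1 + K1/[H⁺] + K1K2/[H⁺]²) = 1/(1 + 10^+1.56 + 10^-0.04) = 0.02616
DIC = [CO2*]/α₀ = 5.410×10^-4 / 0.02616 = 20.68 mmol/kg
[CO3²⁻] = α₂·DIC; α₂ = 0.02386, so [CO3²⁻] = 0.02386 × 20.68 = 0.493 mmol/kg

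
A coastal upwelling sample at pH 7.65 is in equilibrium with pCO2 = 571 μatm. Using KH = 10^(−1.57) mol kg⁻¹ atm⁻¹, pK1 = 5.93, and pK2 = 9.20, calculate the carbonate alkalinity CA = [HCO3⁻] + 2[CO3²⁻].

[CO2*] = KH · pCO2 = 10^(−1.57) × 571×10^-6 = 1.537×10^-5 mol/kg
α₀ = 1/(1 + K1/[H⁺] + K1K2/[H⁺]²) = 1/(1 + 10^+1.72 + 10^+0.17) = 0.01820
DIC = [CO2*]/α₀ = 1.537×10^-5 / 0.01820 = 0.8447 mmol/kg
CA = (α₁ + 2α₂)·DIC = (0.9549 + 2×0.02691) × 0.8447 = 0.852 mmol/kg

CA = 0.852 mmol/kg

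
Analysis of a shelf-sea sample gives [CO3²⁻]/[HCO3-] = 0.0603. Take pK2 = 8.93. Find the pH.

From K2 = [H⁺][CO3²⁻]/[HCO3-]:  pH = pK2 + log₁₀([CO3²⁻]/[HCO3-])
log₁₀(0.0603) = -1.220
pH = 8.93 + (-1.220) = 7.71

pH = 7.71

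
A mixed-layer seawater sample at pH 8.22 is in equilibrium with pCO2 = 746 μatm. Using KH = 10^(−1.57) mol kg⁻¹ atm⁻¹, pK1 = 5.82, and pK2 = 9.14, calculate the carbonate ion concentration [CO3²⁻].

[CO2*] = KH · pCO2 = 10^(−1.57) × 746×10^-6 = 2.008×10^-5 mol/kg
α₀ = 1/(1 + K1/[H⁺] + K1K2/[H⁺]²) = 1/(1 + 10^+2.40 + 10^+1.48) = 0.003541
DIC = [CO2*]/α₀ = 2.008×10^-5 / 0.003541 = 5.670 mmol/kg
[CO3²⁻] = α₂·DIC; α₂ = 0.1069, so [CO3²⁻] = 0.1069 × 5.670 = 0.606 mmol/kg

[CO3²⁻] = 0.606 mmol/kg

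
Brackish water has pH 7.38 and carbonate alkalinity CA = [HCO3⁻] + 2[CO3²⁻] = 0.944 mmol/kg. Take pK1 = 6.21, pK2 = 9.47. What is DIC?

DIC = 0.999 mmol/kg

CA = [HCO3⁻] + 2[CO3²⁻] = (α₁ + 2α₂)·DIC
At pH 7.38: [H⁺]/K1 = 10^-1.17 = 0.067608, K2/[H⁺] = 10^-2.09 = 0.0081283
α₁ = 1/(1 + 0.067608 + 0.0081283) = 1/1.0757 = 0.9296; α₂ = α₁·K2/[H⁺] = 0.007556
α₁ + 2α₂ = 0.9447
DIC = CA / (α₁ + 2α₂) = 0.944 / 0.9447 = 0.999 mmol/kg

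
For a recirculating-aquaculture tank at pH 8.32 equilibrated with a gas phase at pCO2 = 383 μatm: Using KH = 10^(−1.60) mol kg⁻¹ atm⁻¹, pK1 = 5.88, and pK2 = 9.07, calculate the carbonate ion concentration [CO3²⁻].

[CO2*] = KH · pCO2 = 10^(−1.60) × 383×10^-6 = 9.621×10^-6 mol/kg
α₀ = 1/(1 + K1/[H⁺] + K1K2/[H⁺]²) = 1/(1 + 10^+2.44 + 10^+1.69) = 0.003073
DIC = [CO2*]/α₀ = 9.621×10^-6 / 0.003073 = 3.131 mmol/kg
[CO3²⁻] = α₂·DIC; α₂ = 0.1505, so [CO3²⁻] = 0.1505 × 3.131 = 0.471 mmol/kg

[CO3²⁻] = 0.471 mmol/kg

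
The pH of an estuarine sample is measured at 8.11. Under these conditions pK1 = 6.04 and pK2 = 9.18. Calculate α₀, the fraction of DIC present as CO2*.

α₀ = 1 / (1 + K1/[H⁺] + K1K2/[H⁺]²) = 1 / (1 + 10^+2.07 + 10^+1.00)
   = 1 / (1 + 117.49 + 10.000) = 1/128.49 = 0.007783

α₀ = 0.00778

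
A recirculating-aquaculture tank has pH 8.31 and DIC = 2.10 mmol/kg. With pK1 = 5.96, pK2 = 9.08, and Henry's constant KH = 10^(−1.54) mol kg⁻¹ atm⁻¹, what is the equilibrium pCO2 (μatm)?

α₀ = 1 / (1 + K1/[H⁺] + K1K2/[H⁺]²) = 1 / (1 + 10^+2.35 + 10^+1.58)
   = 1 / (1 + 223.87 + 38.019) = 1/262.89 = 0.003804
[CO2*] = α₀ × DIC = 0.003804 × 2.10 = 0.007988 mmol/kg = 7.988 μmol/kg
pCO2 = [CO2*]/KH = 7.988×10^-6 / 2.884×10^-2 = 277 μatm

pCO2 = 277 μatm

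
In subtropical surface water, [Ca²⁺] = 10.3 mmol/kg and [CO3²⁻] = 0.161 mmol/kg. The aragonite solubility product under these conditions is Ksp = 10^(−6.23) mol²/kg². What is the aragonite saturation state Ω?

Ksp = 10^(−6.23) = 5.888×10^-7
Ω = [Ca²⁺][CO3²⁻]/Ksp = (10.3×10^-3)(0.161×10^-3) / 5.888×10^-7 = 2.82

Ω = 2.82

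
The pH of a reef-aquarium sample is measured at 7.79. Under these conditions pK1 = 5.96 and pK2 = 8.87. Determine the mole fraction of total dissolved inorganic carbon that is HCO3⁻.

α₁ = 1 / (1 + [H⁺]/K1 + K2/[H⁺]) = 1 / (1 + 10^-1.83 + 10^-1.08)
   = 1 / (1 + 0.014791 + 0.083176) = 1/1.0980 = 0.9108

α₁ = 0.911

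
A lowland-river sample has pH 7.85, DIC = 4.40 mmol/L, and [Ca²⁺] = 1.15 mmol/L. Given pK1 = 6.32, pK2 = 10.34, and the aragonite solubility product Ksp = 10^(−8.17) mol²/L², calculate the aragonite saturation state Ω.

α₂ = 1 / (1 + [H⁺]/K2 + [H⁺]²/(K1K2)) = 1 / (1 + 10^+2.49 + 10^+0.96)
   = 1 / (1 + 309.03 + 9.1201) = 1/319.15 = 0.003133
[CO3²⁻] = α₂ × DIC = 0.003133 × 4.40 = 0.01379 mmol/L = 13.79 μmol/L
Ksp = 10^(−8.17) = 6.761×10^-9
Ω = [Ca²⁺][CO3²⁻]/Ksp = (1.15×10^-3)(1.379×10^-5) / 6.761×10^-9 = 2.35

Ω = 2.35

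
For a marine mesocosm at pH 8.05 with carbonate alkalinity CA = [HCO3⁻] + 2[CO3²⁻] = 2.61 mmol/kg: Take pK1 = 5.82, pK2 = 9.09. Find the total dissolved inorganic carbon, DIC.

DIC = 2.42 mmol/kg

CA = [HCO3⁻] + 2[CO3²⁻] = (α₁ + 2α₂)·DIC
At pH 8.05: [H⁺]/K1 = 10^-2.23 = 0.0058884, K2/[H⁺] = 10^-1.04 = 0.091201
α₁ = 1/(1 + 0.0058884 + 0.091201) = 1/1.0971 = 0.9115; α₂ = α₁·K2/[H⁺] = 0.08313
α₁ + 2α₂ = 1.0778
DIC = CA / (α₁ + 2α₂) = 2.61 / 1.0778 = 2.42 mmol/kg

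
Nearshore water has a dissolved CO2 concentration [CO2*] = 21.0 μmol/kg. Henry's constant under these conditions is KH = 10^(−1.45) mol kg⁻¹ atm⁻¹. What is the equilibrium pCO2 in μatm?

KH = 10^(−1.45) = 3.548×10^-2 mol kg⁻¹ atm⁻¹
pCO2 = [CO2*]/KH = 21.0×10^-6 / 3.548×10^-2 = 5.92×10^-4 atm = 592 μatm

pCO2 = 592 μatm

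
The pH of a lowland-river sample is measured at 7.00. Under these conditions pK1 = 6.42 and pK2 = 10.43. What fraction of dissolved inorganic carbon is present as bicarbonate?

α₁ = 0.792

α₁ = 1 / (1 + [H⁺]/K1 + K2/[H⁺]) = 1 / (1 + 10^-0.58 + 10^-3.43)
   = 1 / (1 + 0.26303 + 0.00037154) = 1/1.2634 = 0.7915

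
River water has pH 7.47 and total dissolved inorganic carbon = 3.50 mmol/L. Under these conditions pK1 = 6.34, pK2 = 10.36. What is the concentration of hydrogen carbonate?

[HCO3⁻] = 3.25 mmol/L

α₁ = 1 / (1 + [H⁺]/K1 + K2/[H⁺]) = 1 / (1 + 10^-1.13 + 10^-2.89)
   = 1 / (1 + 0.074131 + 0.0012882) = 1/1.0754 = 0.9299
[HCO3⁻] = α₁ × DIC = 0.9299 × 3.50 = 3.25 mmol/L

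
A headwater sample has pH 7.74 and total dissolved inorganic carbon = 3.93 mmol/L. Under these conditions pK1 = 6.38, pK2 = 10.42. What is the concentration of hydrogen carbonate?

[HCO3⁻] = 3.76 mmol/L

α₁ = 1 / (1 + [H⁺]/K1 + K2/[H⁺]) = 1 / (1 + 10^-1.36 + 10^-2.68)
   = 1 / (1 + 0.043652 + 0.0020893) = 1/1.0457 = 0.9563
[HCO3⁻] = α₁ × DIC = 0.9563 × 3.93 = 3.76 mmol/L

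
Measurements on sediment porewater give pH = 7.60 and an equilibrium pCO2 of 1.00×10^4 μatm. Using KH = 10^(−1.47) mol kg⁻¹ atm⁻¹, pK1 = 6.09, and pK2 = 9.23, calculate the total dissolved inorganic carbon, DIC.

DIC = 11.6 mmol/kg

[CO2*] = KH · pCO2 = 10^(−1.47) × 1.00×10^4×10^-6 = 3.388×10^-4 mol/kg
α₀ = 1/(1 + K1/[H⁺] + K1K2/[H⁺]²) = 1/(1 + 10^+1.51 + 10^-0.12) = 0.02931
DIC = [CO2*]/α₀ = 3.388×10^-4 / 0.02931 = 11.6 mmol/kg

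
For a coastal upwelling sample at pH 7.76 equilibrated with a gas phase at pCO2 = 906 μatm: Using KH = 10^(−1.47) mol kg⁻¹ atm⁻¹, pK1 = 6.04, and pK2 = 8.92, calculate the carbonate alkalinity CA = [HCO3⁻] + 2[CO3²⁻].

CA = 1.83 mmol/kg

[CO2*] = KH · pCO2 = 10^(−1.47) × 906×10^-6 = 3.070×10^-5 mol/kg
α₀ = 1/(1 + K1/[H⁺] + K1K2/[H⁺]²) = 1/(1 + 10^+1.72 + 10^+0.56) = 0.01751
DIC = [CO2*]/α₀ = 3.070×10^-5 / 0.01751 = 1.753 mmol/kg
CA = (α₁ + 2α₂)·DIC = (0.9189 + 2×0.06357) × 1.753 = 1.83 mmol/kg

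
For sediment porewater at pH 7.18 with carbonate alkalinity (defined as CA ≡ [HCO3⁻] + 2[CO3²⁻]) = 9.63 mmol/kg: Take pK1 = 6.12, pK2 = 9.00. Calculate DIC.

DIC = 10.3 mmol/kg

CA = [HCO3⁻] + 2[CO3²⁻] = (α₁ + 2α₂)·DIC
At pH 7.18: [H⁺]/K1 = 10^-1.06 = 0.087096, K2/[H⁺] = 10^-1.82 = 0.015136
α₁ = 1/(1 + 0.087096 + 0.015136) = 1/1.1022 = 0.9073; α₂ = α₁·K2/[H⁺] = 0.01373
α₁ + 2α₂ = 0.9347
DIC = CA / (α₁ + 2α₂) = 9.63 / 0.9347 = 10.3 mmol/kg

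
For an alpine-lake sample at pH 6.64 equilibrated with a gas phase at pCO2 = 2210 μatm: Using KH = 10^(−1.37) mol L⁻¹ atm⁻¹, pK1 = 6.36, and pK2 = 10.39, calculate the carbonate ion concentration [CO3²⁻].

[CO3²⁻] = 0.0319 μmol/L

[CO2*] = KH · pCO2 = 10^(−1.37) × 2210×10^-6 = 9.427×10^-5 mol/L
α₀ = 1/(1 + K1/[H⁺] + K1K2/[H⁺]²) = 1/(1 + 10^+0.28 + 10^-3.47) = 0.3441
DIC = [CO2*]/α₀ = 9.427×10^-5 / 0.3441 = 0.2739 mmol/L
[CO3²⁻] = α₂·DIC; α₂ = 0.0001166, so [CO3²⁻] = 0.0001166 × 0.2739 = 3.19×10^-5 mmol/L = 0.0319 μmol/L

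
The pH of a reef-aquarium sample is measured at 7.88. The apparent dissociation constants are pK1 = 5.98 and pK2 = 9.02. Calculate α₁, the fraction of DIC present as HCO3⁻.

α₁ = 1 / (1 + [H⁺]/K1 + K2/[H⁺]) = 1 / (1 + 10^-1.90 + 10^-1.14)
   = 1 / (1 + 0.012589 + 0.072444) = 1/1.0850 = 0.9216

α₁ = 0.922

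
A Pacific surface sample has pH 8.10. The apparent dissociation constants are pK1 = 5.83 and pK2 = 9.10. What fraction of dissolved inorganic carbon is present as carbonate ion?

α₂ = 0.0905

α₂ = 1 / (1 + [H⁺]/K2 + [H⁺]²/(K1K2)) = 1 / (1 + 10^+1.00 + 10^-1.27)
   = 1 / (1 + 10.000 + 0.053703) = 1/11.054 = 0.09047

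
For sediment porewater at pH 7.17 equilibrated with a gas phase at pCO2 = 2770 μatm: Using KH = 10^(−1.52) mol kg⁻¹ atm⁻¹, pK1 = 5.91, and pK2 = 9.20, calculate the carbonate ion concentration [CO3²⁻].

[CO3²⁻] = 14.2 μmol/kg

[CO2*] = KH · pCO2 = 10^(−1.52) × 2770×10^-6 = 8.365×10^-5 mol/kg
α₀ = 1/(1 + K1/[H⁺] + K1K2/[H⁺]²) = 1/(1 + 10^+1.26 + 10^-0.77) = 0.05163
DIC = [CO2*]/α₀ = 8.365×10^-5 / 0.05163 = 1.620 mmol/kg
[CO3²⁻] = α₂·DIC; α₂ = 0.008769, so [CO3²⁻] = 0.008769 × 1.620 = 0.0142 mmol/kg = 14.2 μmol/kg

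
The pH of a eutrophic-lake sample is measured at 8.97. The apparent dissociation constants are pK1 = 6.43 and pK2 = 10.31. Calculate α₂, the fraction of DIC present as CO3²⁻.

α₂ = 0.0436

α₂ = 1 / (1 + [H⁺]/K2 + [H⁺]²/(K1K2)) = 1 / (1 + 10^+1.34 + 10^-1.20)
   = 1 / (1 + 21.878 + 0.063096) = 1/22.941 = 0.04359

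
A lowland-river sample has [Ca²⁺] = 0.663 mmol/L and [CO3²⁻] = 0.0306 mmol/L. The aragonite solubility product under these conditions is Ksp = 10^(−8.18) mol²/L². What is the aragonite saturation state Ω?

Ksp = 10^(−8.18) = 6.607×10^-9
Ω = [Ca²⁺][CO3²⁻]/Ksp = (0.663×10^-3)(0.0306×10^-3) / 6.607×10^-9 = 3.07

Ω = 3.07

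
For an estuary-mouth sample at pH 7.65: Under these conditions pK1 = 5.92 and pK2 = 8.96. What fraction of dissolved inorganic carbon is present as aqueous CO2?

α₀ = 0.0174

α₀ = 1 / (1 + K1/[H⁺] + K1K2/[H⁺]²) = 1 / (1 + 10^+1.73 + 10^+0.42)
   = 1 / (1 + 53.703 + 2.6303) = 1/57.333 = 0.01744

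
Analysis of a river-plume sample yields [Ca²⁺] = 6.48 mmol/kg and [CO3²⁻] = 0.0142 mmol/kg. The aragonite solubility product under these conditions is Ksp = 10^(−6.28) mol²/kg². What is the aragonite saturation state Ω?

Ksp = 10^(−6.28) = 5.248×10^-7
Ω = [Ca²⁺][CO3²⁻]/Ksp = (6.48×10^-3)(0.0142×10^-3) / 5.248×10^-7 = 0.175

Ω = 0.175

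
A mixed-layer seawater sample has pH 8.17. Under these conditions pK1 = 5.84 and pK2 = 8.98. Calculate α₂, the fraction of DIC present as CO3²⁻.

α₂ = 0.134

α₂ = 1 / (1 + [H⁺]/K2 + [H⁺]²/(K1K2)) = 1 / (1 + 10^+0.81 + 10^-1.52)
   = 1 / (1 + 6.4565 + 0.030200) = 1/7.4867 = 0.1336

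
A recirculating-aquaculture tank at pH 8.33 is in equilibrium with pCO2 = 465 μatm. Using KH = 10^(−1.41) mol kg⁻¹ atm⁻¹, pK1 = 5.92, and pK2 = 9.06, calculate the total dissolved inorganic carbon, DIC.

[CO2*] = KH · pCO2 = 10^(−1.41) × 465×10^-6 = 1.809×10^-5 mol/kg
α₀ = 1/(1 + K1/[H⁺] + K1K2/[H⁺]²) = 1/(1 + 10^+2.41 + 10^+1.68) = 0.003269
DIC = [CO2*]/α₀ = 1.809×10^-5 / 0.003269 = 5.53 mmol/kg

DIC = 5.53 mmol/kg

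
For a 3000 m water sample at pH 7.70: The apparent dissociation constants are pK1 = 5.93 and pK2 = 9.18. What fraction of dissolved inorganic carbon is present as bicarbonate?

α₁ = 0.952

α₁ = 1 / (1 + [H⁺]/K1 + K2/[H⁺]) = 1 / (1 + 10^-1.77 + 10^-1.48)
   = 1 / (1 + 0.016982 + 0.033113) = 1/1.0501 = 0.9523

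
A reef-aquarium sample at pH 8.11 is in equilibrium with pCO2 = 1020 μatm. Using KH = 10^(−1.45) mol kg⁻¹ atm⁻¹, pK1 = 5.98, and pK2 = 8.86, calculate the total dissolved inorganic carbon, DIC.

[CO2*] = KH · pCO2 = 10^(−1.45) × 1020×10^-6 = 3.619×10^-5 mol/kg
α₀ = 1/(1 + K1/[H⁺] + K1K2/[H⁺]²) = 1/(1 + 10^+2.13 + 10^+1.38) = 0.006255
DIC = [CO2*]/α₀ = 3.619×10^-5 / 0.006255 = 5.79 mmol/kg

DIC = 5.79 mmol/kg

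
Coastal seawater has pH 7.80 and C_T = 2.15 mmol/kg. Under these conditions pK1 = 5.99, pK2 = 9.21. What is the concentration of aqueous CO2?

[CO2*] = 0.0316 mmol/kg

α₀ = 1 / (1 + K1/[H⁺] + K1K2/[H⁺]²) = 1 / (1 + 10^+1.81 + 10^+0.40)
   = 1 / (1 + 64.565 + 2.5119) = 1/68.077 = 0.01469
[CO2*] = α₀ × DIC = 0.01469 × 2.15 = 0.0316 mmol/kg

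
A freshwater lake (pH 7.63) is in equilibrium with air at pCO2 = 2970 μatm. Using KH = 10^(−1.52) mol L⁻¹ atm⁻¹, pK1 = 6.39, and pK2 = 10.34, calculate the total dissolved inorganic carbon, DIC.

[CO2*] = KH · pCO2 = 10^(−1.52) × 2970×10^-6 = 8.969×10^-5 mol/L
α₀ = 1/(1 + K1/[H⁺] + K1K2/[H⁺]²) = 1/(1 + 10^+1.24 + 10^-1.47) = 0.05431
DIC = [CO2*]/α₀ = 8.969×10^-5 / 0.05431 = 1.65 mmol/L

DIC = 1.65 mmol/L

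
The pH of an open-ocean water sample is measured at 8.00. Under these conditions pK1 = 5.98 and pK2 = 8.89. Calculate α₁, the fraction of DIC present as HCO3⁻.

α₁ = 0.878

α₁ = 1 / (1 + [H⁺]/K1 + K2/[H⁺]) = 1 / (1 + 10^-2.02 + 10^-0.89)
   = 1 / (1 + 0.0095499 + 0.12882) = 1/1.1384 = 0.8784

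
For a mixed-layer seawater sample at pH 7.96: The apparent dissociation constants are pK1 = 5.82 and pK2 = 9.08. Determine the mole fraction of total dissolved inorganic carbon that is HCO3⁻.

α₁ = 1 / (1 + [H⁺]/K1 + K2/[H⁺]) = 1 / (1 + 10^-2.14 + 10^-1.12)
   = 1 / (1 + 0.0072444 + 0.075858) = 1/1.0831 = 0.9233

α₁ = 0.923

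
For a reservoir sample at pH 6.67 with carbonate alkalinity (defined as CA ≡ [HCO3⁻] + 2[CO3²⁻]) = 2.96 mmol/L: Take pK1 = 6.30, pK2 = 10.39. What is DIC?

CA = [HCO3⁻] + 2[CO3²⁻] = (α₁ + 2α₂)·DIC
At pH 6.67: [H⁺]/K1 = 10^-0.37 = 0.42658, K2/[H⁺] = 10^-3.72 = 0.00019055
α₁ = 1/(1 + 0.42658 + 0.00019055) = 1/1.4268 = 0.7009; α₂ = α₁·K2/[H⁺] = 0.0001336
α₁ + 2α₂ = 0.7012
DIC = CA / (α₁ + 2α₂) = 2.96 / 0.7012 = 4.22 mmol/L

DIC = 4.22 mmol/L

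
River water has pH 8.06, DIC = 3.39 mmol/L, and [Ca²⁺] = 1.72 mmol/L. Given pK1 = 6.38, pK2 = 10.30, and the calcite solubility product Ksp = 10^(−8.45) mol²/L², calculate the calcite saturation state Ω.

Ω = 9.21

α₂ = 1 / (1 + [H⁺]/K2 + [H⁺]²/(K1K2)) = 1 / (1 + 10^+2.24 + 10^+0.56)
   = 1 / (1 + 173.78 + 3.6308) = 1/178.41 = 0.005605
[CO3²⁻] = α₂ × DIC = 0.005605 × 3.39 = 0.01900 mmol/L = 19.00 μmol/L
Ksp = 10^(−8.45) = 3.548×10^-9
Ω = [Ca²⁺][CO3²⁻]/Ksp = (1.72×10^-3)(1.900×10^-5) / 3.548×10^-9 = 9.21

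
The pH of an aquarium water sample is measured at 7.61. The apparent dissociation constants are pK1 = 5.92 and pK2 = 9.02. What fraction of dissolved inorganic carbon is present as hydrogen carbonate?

α₁ = 1 / (1 + [H⁺]/K1 + K2/[H⁺]) = 1 / (1 + 10^-1.69 + 10^-1.41)
   = 1 / (1 + 0.020417 + 0.038905) = 1/1.0593 = 0.9440

α₁ = 0.944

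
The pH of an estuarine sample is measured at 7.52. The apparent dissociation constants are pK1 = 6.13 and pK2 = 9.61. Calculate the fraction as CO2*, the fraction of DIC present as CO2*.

α₀ = 0.0388

α₀ = 1 / (1 + K1/[H⁺] + K1K2/[H⁺]²) = 1 / (1 + 10^+1.39 + 10^-0.70)
   = 1 / (1 + 24.547 + 0.19953) = 1/25.747 = 0.03884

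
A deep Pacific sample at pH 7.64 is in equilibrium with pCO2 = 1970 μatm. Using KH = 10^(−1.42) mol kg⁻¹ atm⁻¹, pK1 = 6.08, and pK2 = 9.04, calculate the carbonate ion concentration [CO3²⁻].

[CO2*] = KH · pCO2 = 10^(−1.42) × 1970×10^-6 = 7.490×10^-5 mol/kg
α₀ = 1/(1 + K1/[H⁺] + K1K2/[H⁺]²) = 1/(1 + 10^+1.56 + 10^+0.16) = 0.02580
DIC = [CO2*]/α₀ = 7.490×10^-5 / 0.02580 = 2.903 mmol/kg
[CO3²⁻] = α₂·DIC; α₂ = 0.03730, so [CO3²⁻] = 0.03730 × 2.903 = 0.108 mmol/kg

[CO3²⁻] = 0.108 mmol/kg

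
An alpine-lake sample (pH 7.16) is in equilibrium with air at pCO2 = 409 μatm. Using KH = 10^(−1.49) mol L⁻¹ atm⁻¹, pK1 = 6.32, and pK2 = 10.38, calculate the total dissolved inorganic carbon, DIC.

[CO2*] = KH · pCO2 = 10^(−1.49) × 409×10^-6 = 1.323×10^-5 mol/L
α₀ = 1/(1 + K1/[H⁺] + K1K2/[H⁺]²) = 1/(1 + 10^+0.84 + 10^-2.38) = 0.1262
DIC = [CO2*]/α₀ = 1.323×10^-5 / 0.1262 = 0.105 mmol/L

DIC = 0.105 mmol/L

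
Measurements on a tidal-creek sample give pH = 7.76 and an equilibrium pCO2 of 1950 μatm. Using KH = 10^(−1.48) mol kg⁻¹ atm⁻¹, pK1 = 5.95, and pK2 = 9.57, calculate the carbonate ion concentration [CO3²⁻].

[CO3²⁻] = 0.0646 mmol/kg

[CO2*] = KH · pCO2 = 10^(−1.48) × 1950×10^-6 = 6.457×10^-5 mol/kg
α₀ = 1/(1 + K1/[H⁺] + K1K2/[H⁺]²) = 1/(1 + 10^+1.81 + 10^+0.00) = 0.01502
DIC = [CO2*]/α₀ = 6.457×10^-5 / 0.01502 = 4.298 mmol/kg
[CO3²⁻] = α₂·DIC; α₂ = 0.01502, so [CO3²⁻] = 0.01502 × 4.298 = 0.0646 mmol/kg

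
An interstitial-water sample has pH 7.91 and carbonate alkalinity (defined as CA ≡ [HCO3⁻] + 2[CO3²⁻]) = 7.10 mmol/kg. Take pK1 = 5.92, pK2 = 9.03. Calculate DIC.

DIC = 6.70 mmol/kg

CA = [HCO3⁻] + 2[CO3²⁻] = (α₁ + 2α₂)·DIC
At pH 7.91: [H⁺]/K1 = 10^-1.99 = 0.010233, K2/[H⁺] = 10^-1.12 = 0.075858
α₁ = 1/(1 + 0.010233 + 0.075858) = 1/1.0861 = 0.9207; α₂ = α₁·K2/[H⁺] = 0.06984
α₁ + 2α₂ = 1.0604
DIC = CA / (α₁ + 2α₂) = 7.10 / 1.0604 = 6.70 mmol/kg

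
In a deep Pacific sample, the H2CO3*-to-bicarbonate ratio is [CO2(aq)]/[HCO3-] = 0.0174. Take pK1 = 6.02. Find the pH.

pH = 7.78

From K1 = [H⁺][HCO3-]/[CO2(aq)]:  pH = pK1 − log₁₀([CO2(aq)]/[HCO3-])
log₁₀(0.0174) = -1.759
pH = 6.02 − (-1.759) = 7.78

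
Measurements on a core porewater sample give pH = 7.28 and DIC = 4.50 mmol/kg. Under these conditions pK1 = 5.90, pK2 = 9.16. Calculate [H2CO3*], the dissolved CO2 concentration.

α₀ = 1 / (1 + K1/[H⁺] + K1K2/[H⁺]²) = 1 / (1 + 10^+1.38 + 10^-0.50)
   = 1 / (1 + 23.988 + 0.31623) = 1/25.305 = 0.03952
[CO2*] = α₀ × DIC = 0.03952 × 4.50 = 0.178 mmol/kg

[CO2*] = 0.178 mmol/kg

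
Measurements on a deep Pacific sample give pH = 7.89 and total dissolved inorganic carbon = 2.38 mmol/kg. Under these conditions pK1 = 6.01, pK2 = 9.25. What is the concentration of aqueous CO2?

α₀ = 1 / (1 + K1/[H⁺] + K1K2/[H⁺]²) = 1 / (1 + 10^+1.88 + 10^+0.52)
   = 1 / (1 + 75.858 + 3.3113) = 1/80.169 = 0.01247
[CO2*] = α₀ × DIC = 0.01247 × 2.38 = 0.0297 mmol/kg

[CO2*] = 0.0297 mmol/kg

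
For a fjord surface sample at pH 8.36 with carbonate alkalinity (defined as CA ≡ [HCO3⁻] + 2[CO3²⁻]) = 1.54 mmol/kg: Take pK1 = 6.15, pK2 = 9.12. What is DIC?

CA = [HCO3⁻] + 2[CO3²⁻] = (α₁ + 2α₂)·DIC
At pH 8.36: [H⁺]/K1 = 10^-2.21 = 0.0061660, K2/[H⁺] = 10^-0.76 = 0.17378
α₁ = 1/(1 + 0.0061660 + 0.17378) = 1/1.1799 = 0.8475; α₂ = α₁·K2/[H⁺] = 0.1473
α₁ + 2α₂ = 1.1421
DIC = CA / (α₁ + 2α₂) = 1.54 / 1.1421 = 1.35 mmol/kg

DIC = 1.35 mmol/kg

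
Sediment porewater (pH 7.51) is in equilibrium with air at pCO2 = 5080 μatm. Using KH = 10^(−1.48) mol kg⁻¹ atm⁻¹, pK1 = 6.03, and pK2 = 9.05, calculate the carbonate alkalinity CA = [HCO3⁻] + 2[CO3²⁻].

[CO2*] = KH · pCO2 = 10^(−1.48) × 5080×10^-6 = 1.682×10^-4 mol/kg
α₀ = 1/(1 + K1/[H⁺] + K1K2/[H⁺]²) = 1/(1 + 10^+1.48 + 10^-0.06) = 0.03118
DIC = [CO2*]/α₀ = 1.682×10^-4 / 0.03118 = 5.395 mmol/kg
CA = (α₁ + 2α₂)·DIC = (0.9417 + 2×0.02716) × 5.395 = 5.37 mmol/kg

CA = 5.37 mmol/kg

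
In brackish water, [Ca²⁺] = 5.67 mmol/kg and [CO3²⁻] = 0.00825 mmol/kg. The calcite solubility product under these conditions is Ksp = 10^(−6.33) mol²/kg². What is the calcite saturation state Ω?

Ω = 0.100

Ksp = 10^(−6.33) = 4.677×10^-7
Ω = [Ca²⁺][CO3²⁻]/Ksp = (5.67×10^-3)(0.00825×10^-3) / 4.677×10^-7 = 0.100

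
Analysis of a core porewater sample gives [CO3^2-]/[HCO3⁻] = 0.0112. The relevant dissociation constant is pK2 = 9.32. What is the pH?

From K2 = [H⁺][CO3^2-]/[HCO3⁻]:  pH = pK2 + log₁₀([CO3^2-]/[HCO3⁻])
log₁₀(0.0112) = -1.951
pH = 9.32 + (-1.951) = 7.37

pH = 7.37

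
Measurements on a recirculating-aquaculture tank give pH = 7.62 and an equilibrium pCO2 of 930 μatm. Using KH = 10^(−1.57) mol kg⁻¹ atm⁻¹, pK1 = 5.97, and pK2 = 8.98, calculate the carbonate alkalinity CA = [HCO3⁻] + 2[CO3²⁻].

CA = 1.22 mmol/kg

[CO2*] = KH · pCO2 = 10^(−1.57) × 930×10^-6 = 2.503×10^-5 mol/kg
α₀ = 1/(1 + K1/[H⁺] + K1K2/[H⁺]²) = 1/(1 + 10^+1.65 + 10^+0.29) = 0.02100
DIC = [CO2*]/α₀ = 2.503×10^-5 / 0.02100 = 1.192 mmol/kg
CA = (α₁ + 2α₂)·DIC = (0.9381 + 2×0.04095) × 1.192 = 1.22 mmol/kg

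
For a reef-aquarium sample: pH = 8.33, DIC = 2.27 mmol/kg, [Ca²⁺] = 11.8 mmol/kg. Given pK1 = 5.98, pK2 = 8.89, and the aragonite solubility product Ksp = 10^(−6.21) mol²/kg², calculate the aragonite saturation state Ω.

Ω = 9.35

α₂ = 1 / (1 + [H⁺]/K2 + [H⁺]²/(K1K2)) = 1 / (1 + 10^+0.56 + 10^-1.79)
   = 1 / (1 + 3.6308 + 0.016218) = 1/4.6470 = 0.2152
[CO3²⁻] = α₂ × DIC = 0.2152 × 2.27 = 0.4885 mmol/kg
Ksp = 10^(−6.21) = 6.166×10^-7
Ω = [Ca²⁺][CO3²⁻]/Ksp = (11.8×10^-3)(4.885×10^-4) / 6.166×10^-7 = 9.35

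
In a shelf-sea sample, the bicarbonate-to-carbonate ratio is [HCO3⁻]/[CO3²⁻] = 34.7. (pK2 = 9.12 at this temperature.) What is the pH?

From K2 = [H⁺][CO3²⁻]/[HCO3⁻]:  pH = pK2 − log₁₀([HCO3⁻]/[CO3²⁻])
log₁₀(34.7) = +1.540
pH = 9.12 − (+1.540) = 7.58

pH = 7.58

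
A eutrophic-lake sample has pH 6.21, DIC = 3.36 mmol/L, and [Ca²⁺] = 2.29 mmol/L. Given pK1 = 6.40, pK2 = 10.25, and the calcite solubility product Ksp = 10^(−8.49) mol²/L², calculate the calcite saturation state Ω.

Ω = 0.0851

α₂ = 1 / (1 + [H⁺]/K2 + [H⁺]²/(K1K2)) = 1 / (1 + 10^+4.04 + 10^+4.23)
   = 1 / (1 + 1.0965×10^4 + 1.6982×10^4) = 1/2.7948×10^4 = 3.578×10^-5
[CO3²⁻] = α₂ × DIC = 3.578×10^-5 × 3.36 = 0.0001202 mmol/L = 0.1202 μmol/L
Ksp = 10^(−8.49) = 3.236×10^-9
Ω = [Ca²⁺][CO3²⁻]/Ksp = (2.29×10^-3)(1.202×10^-7) / 3.236×10^-9 = 0.0851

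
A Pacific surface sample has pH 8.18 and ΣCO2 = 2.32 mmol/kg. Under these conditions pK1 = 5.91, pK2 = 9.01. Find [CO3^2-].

[CO3²⁻] = 0.298 mmol/kg

α₂ = 1 / (1 + [H⁺]/K2 + [H⁺]²/(K1K2)) = 1 / (1 + 10^+0.83 + 10^-1.44)
   = 1 / (1 + 6.7608 + 0.036308) = 1/7.7971 = 0.1283
[CO3²⁻] = α₂ × DIC = 0.1283 × 2.32 = 0.298 mmol/kg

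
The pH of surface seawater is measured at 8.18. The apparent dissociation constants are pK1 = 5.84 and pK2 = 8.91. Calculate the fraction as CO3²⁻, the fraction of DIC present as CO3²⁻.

α₂ = 0.156

α₂ = 1 / (1 + [H⁺]/K2 + [H⁺]²/(K1K2)) = 1 / (1 + 10^+0.73 + 10^-1.61)
   = 1 / (1 + 5.3703 + 0.024547) = 1/6.3949 = 0.1564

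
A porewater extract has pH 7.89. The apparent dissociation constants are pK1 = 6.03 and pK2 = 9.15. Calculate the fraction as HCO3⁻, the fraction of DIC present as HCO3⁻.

α₁ = 0.936

α₁ = 1 / (1 + [H⁺]/K1 + K2/[H⁺]) = 1 / (1 + 10^-1.86 + 10^-1.26)
   = 1 / (1 + 0.013804 + 0.054954) = 1/1.0688 = 0.9357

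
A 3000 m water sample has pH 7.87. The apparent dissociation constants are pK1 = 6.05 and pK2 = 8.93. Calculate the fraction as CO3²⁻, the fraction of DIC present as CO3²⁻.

α₂ = 1 / (1 + [H⁺]/K2 + [H⁺]²/(K1K2)) = 1 / (1 + 10^+1.06 + 10^-0.76)
   = 1 / (1 + 11.482 + 0.17378) = 1/12.655 = 0.07902

α₂ = 0.0790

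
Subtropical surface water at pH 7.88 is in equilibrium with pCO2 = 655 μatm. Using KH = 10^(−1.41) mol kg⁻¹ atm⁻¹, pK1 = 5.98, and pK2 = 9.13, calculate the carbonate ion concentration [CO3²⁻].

[CO3²⁻] = 0.114 mmol/kg

[CO2*] = KH · pCO2 = 10^(−1.41) × 655×10^-6 = 2.548×10^-5 mol/kg
α₀ = 1/(1 + K1/[H⁺] + K1K2/[H⁺]²) = 1/(1 + 10^+1.90 + 10^+0.65) = 0.01178
DIC = [CO2*]/α₀ = 2.548×10^-5 / 0.01178 = 2.163 mmol/kg
[CO3²⁻] = α₂·DIC; α₂ = 0.05261, so [CO3²⁻] = 0.05261 × 2.163 = 0.114 mmol/kg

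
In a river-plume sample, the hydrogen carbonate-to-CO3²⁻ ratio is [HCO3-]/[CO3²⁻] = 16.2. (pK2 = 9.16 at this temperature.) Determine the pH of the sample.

From K2 = [H⁺][CO3²⁻]/[HCO3-]:  pH = pK2 − log₁₀([HCO3-]/[CO3²⁻])
log₁₀(16.2) = +1.210
pH = 9.16 − (+1.210) = 7.95

pH = 7.95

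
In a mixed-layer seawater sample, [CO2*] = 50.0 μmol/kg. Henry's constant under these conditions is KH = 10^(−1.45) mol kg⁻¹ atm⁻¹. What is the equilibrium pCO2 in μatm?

KH = 10^(−1.45) = 3.548×10^-2 mol kg⁻¹ atm⁻¹
pCO2 = [CO2*]/KH = 50.0×10^-6 / 3.548×10^-2 = 1.41×10^-3 atm = 1410 μatm

pCO2 = 1410 μatm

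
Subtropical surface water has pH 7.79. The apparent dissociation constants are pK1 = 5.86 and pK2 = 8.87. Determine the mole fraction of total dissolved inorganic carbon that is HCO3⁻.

α₁ = 0.913

α₁ = 1 / (1 + [H⁺]/K1 + K2/[H⁺]) = 1 / (1 + 10^-1.93 + 10^-1.08)
   = 1 / (1 + 0.011749 + 0.083176) = 1/1.0949 = 0.9133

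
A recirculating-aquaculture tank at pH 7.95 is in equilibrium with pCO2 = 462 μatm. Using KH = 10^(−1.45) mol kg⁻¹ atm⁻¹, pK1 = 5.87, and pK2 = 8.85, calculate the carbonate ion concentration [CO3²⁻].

[CO2*] = KH · pCO2 = 10^(−1.45) × 462×10^-6 = 1.639×10^-5 mol/kg
α₀ = 1/(1 + K1/[H⁺] + K1K2/[H⁺]²) = 1/(1 + 10^+2.08 + 10^+1.18) = 0.007333
DIC = [CO2*]/α₀ = 1.639×10^-5 / 0.007333 = 2.235 mmol/kg
[CO3²⁻] = α₂·DIC; α₂ = 0.1110, so [CO3²⁻] = 0.1110 × 2.235 = 0.248 mmol/kg

[CO3²⁻] = 0.248 mmol/kg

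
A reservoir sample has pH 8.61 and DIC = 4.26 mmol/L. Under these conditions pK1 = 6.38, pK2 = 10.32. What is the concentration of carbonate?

α₂ = 1 / (1 + [H⁺]/K2 + [H⁺]²/(K1K2)) = 1 / (1 + 10^+1.71 + 10^-0.52)
   = 1 / (1 + 51.286 + 0.30200) = 1/52.588 = 0.01902
[CO3²⁻] = α₂ × DIC = 0.01902 × 4.26 = 0.0810 mmol/L

[CO3²⁻] = 0.0810 mmol/L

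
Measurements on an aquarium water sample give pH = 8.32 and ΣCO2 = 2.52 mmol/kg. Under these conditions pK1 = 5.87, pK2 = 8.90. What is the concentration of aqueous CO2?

[CO2*] = 7.06 μmol/kg

α₀ = 1 / (1 + K1/[H⁺] + K1K2/[H⁺]²) = 1 / (1 + 10^+2.45 + 10^+1.87)
   = 1 / (1 + 281.84 + 74.131) = 1/356.97 = 0.002801
[CO2*] = α₀ × DIC = 0.002801 × 2.52 = 0.00706 mmol/kg = 7.06 μmol/kg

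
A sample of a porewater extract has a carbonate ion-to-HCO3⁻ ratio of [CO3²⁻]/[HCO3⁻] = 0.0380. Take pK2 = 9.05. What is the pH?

From K2 = [H⁺][CO3²⁻]/[HCO3⁻]:  pH = pK2 + log₁₀([CO3²⁻]/[HCO3⁻])
log₁₀(0.0380) = -1.420
pH = 9.05 + (-1.420) = 7.63

pH = 7.63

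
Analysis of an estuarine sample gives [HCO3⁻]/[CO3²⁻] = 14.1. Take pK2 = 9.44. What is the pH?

From K2 = [H⁺][CO3²⁻]/[HCO3⁻]:  pH = pK2 − log₁₀([HCO3⁻]/[CO3²⁻])
log₁₀(14.1) = +1.149
pH = 9.44 − (+1.149) = 8.29

pH = 8.29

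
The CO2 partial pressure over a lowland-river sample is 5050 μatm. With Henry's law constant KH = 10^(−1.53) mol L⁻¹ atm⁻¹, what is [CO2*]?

[CO2*] = 149 μmol/L

KH = 10^(−1.53) = 2.951×10^-2 mol L⁻¹ atm⁻¹
[CO2*] = KH · pCO2 = 2.951×10^-2 × 5050×10^-6 atm = 1.49×10^-4 mol/L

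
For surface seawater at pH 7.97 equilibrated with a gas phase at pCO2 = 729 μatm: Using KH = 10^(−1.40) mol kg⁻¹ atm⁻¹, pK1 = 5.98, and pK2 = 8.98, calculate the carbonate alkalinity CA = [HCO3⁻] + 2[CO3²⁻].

CA = 3.39 mmol/kg

[CO2*] = KH · pCO2 = 10^(−1.40) × 729×10^-6 = 2.902×10^-5 mol/kg
α₀ = 1/(1 + K1/[H⁺] + K1K2/[H⁺]²) = 1/(1 + 10^+1.99 + 10^+0.98) = 0.009236
DIC = [CO2*]/α₀ = 2.902×10^-5 / 0.009236 = 3.142 mmol/kg
CA = (α₁ + 2α₂)·DIC = (0.9026 + 2×0.08820) × 3.142 = 3.39 mmol/kg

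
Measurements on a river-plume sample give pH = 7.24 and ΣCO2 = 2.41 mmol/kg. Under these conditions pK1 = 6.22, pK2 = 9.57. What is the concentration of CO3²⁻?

α₂ = 1 / (1 + [H⁺]/K2 + [H⁺]²/(K1K2)) = 1 / (1 + 10^+2.33 + 10^+1.31)
   = 1 / (1 + 213.80 + 20.417) = 1/235.21 = 0.004251
[CO3²⁻] = α₂ × DIC = 0.004251 × 2.41 = 0.0102 mmol/kg = 10.2 μmol/kg

[CO3²⁻] = 10.2 μmol/kg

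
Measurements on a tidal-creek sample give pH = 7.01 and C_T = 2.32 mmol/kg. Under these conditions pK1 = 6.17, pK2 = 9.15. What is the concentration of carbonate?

α₂ = 1 / (1 + [H⁺]/K2 + [H⁺]²/(K1K2)) = 1 / (1 + 10^+2.14 + 10^+1.30)
   = 1 / (1 + 138.04 + 19.953) = 1/158.99 = 0.006290
[CO3²⁻] = α₂ × DIC = 0.006290 × 2.32 = 0.0146 mmol/kg = 14.6 μmol/kg

[CO3²⁻] = 14.6 μmol/kg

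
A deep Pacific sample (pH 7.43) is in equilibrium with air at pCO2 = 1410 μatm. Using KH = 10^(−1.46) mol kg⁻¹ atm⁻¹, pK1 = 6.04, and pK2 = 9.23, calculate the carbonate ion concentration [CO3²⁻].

[CO2*] = KH · pCO2 = 10^(−1.46) × 1410×10^-6 = 4.889×10^-5 mol/kg
α₀ = 1/(1 + K1/[H⁺] + K1K2/[H⁺]²) = 1/(1 + 10^+1.39 + 10^-0.41) = 0.03856
DIC = [CO2*]/α₀ = 4.889×10^-5 / 0.03856 = 1.268 mmol/kg
[CO3²⁻] = α₂·DIC; α₂ = 0.01500, so [CO3²⁻] = 0.01500 × 1.268 = 0.0190 mmol/kg = 19.0 μmol/kg

[CO3²⁻] = 19.0 μmol/kg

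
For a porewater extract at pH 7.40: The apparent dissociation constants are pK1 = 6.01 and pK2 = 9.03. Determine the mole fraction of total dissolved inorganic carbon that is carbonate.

α₂ = 0.0220

α₂ = 1 / (1 + [H⁺]/K2 + [H⁺]²/(K1K2)) = 1 / (1 + 10^+1.63 + 10^+0.24)
   = 1 / (1 + 42.658 + 1.7378) = 1/45.396 = 0.02203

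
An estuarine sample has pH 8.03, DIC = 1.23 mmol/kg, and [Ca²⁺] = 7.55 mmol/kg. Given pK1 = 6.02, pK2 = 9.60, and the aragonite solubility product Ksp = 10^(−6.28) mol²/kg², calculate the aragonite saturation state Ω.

Ω = 0.459

α₂ = 1 / (1 + [H⁺]/K2 + [H⁺]²/(K1K2)) = 1 / (1 + 10^+1.57 + 10^-0.44)
   = 1 / (1 + 37.154 + 0.36308) = 1/38.517 = 0.02596
[CO3²⁻] = α₂ × DIC = 0.02596 × 1.23 = 0.03193 mmol/kg
Ksp = 10^(−6.28) = 5.248×10^-7
Ω = [Ca²⁺][CO3²⁻]/Ksp = (7.55×10^-3)(3.193×10^-5) / 5.248×10^-7 = 0.459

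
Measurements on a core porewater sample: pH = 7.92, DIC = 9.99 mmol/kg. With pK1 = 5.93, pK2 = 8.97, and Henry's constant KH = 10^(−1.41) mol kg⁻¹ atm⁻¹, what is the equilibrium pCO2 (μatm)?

pCO2 = 2390 μatm

α₀ = 1 / (1 + K1/[H⁺] + K1K2/[H⁺]²) = 1 / (1 + 10^+1.99 + 10^+0.94)
   = 1 / (1 + 97.724 + 8.7096) = 1/107.43 = 0.009308
[CO2*] = α₀ × DIC = 0.009308 × 9.99 = 0.09299 mmol/kg
pCO2 = [CO2*]/KH = 9.299×10^-5 / 3.890×10^-2 = 2390 μatm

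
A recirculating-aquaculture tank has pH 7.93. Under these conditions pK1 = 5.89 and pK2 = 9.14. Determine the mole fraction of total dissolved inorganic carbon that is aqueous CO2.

α₀ = 1 / (1 + K1/[H⁺] + K1K2/[H⁺]²) = 1 / (1 + 10^+2.04 + 10^+0.83)
   = 1 / (1 + 109.65 + 6.7608) = 1/117.41 = 0.008517

α₀ = 0.00852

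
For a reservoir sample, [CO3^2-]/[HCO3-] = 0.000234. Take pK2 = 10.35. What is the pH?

From K2 = [H⁺][CO3^2-]/[HCO3-]:  pH = pK2 + log₁₀([CO3^2-]/[HCO3-])
log₁₀(0.000234) = -3.631
pH = 10.35 + (-3.631) = 6.72

pH = 6.72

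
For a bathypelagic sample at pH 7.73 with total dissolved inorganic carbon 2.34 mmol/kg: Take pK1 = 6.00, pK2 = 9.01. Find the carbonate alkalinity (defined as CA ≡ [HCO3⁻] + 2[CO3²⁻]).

CA = [HCO3⁻] + 2[CO3²⁻] = (α₁ + 2α₂)·DIC
At pH 7.73: [H⁺]/K1 = 10^-1.73 = 0.018621, K2/[H⁺] = 10^-1.28 = 0.052481
α₁ = 1/(1 + 0.018621 + 0.052481) = 1/1.0711 = 0.9336; α₂ = α₁·K2/[H⁺] = 0.04900
α₁ + 2α₂ = 1.0316
CA = 1.0316 × 2.34 = 2.41 mmol/kg

CA = 2.41 mmol/kg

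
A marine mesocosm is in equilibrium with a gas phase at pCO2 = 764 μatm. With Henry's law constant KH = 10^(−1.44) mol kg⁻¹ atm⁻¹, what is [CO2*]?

KH = 10^(−1.44) = 3.631×10^-2 mol kg⁻¹ atm⁻¹
[CO2*] = KH · pCO2 = 3.631×10^-2 × 764×10^-6 atm = 2.77×10^-5 mol/kg

[CO2*] = 27.7 μmol/kg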